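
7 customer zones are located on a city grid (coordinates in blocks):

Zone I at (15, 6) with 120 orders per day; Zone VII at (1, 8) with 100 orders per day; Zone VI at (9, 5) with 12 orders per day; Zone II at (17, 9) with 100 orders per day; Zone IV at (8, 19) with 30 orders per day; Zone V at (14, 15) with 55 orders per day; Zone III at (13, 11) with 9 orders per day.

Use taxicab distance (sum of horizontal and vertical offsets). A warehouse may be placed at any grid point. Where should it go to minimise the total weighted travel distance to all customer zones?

(15, 8)

Manhattan distance separates: Σwᵢ(|x−xᵢ|+|y−yᵢ|) = Σwᵢ|x−xᵢ| + Σwᵢ|y−yᵢ|, so x and y are optimised independently as 1-D weighted medians.
Total weight W = 426; half = 213.
x-coordinate, sorted with cumulative weight:
  x=1 (Zone VII, w=100) cum 100
  x=8 (Zone IV, w=30) cum 130
  x=9 (Zone VI, w=12) cum 142
  x=13 (Zone III, w=9) cum 151
  x=14 (Zone V, w=55) cum 206
  x=15 (Zone I, w=120) cum 326  ← median
  x=17 (Zone II, w=100) cum 426
⇒ x* = 15
y-coordinate, sorted with cumulative weight:
  y=5 (Zone VI, w=12) cum 12
  y=6 (Zone I, w=120) cum 132
  y=8 (Zone VII, w=100) cum 232  ← median
  y=9 (Zone II, w=100) cum 332
  y=11 (Zone III, w=9) cum 341
  y=15 (Zone V, w=55) cum 396
  y=19 (Zone IV, w=30) cum 426
⇒ y* = 8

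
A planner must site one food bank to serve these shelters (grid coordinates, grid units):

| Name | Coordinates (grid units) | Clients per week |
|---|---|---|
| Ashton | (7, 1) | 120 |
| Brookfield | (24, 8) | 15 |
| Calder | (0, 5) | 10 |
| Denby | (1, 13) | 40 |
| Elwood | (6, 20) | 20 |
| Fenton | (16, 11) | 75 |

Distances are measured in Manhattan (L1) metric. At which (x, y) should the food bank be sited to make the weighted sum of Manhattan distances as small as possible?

Manhattan distance separates: Σwᵢ(|x−xᵢ|+|y−yᵢ|) = Σwᵢ|x−xᵢ| + Σwᵢ|y−yᵢ|, so x and y are optimised independently as 1-D weighted medians.
Total weight W = 280; half = 140.
x-coordinate, sorted with cumulative weight:
  x=0 (Calder, w=10) cum 10
  x=1 (Denby, w=40) cum 50
  x=6 (Elwood, w=20) cum 70
  x=7 (Ashton, w=120) cum 190  ← median
  x=16 (Fenton, w=75) cum 265
  x=24 (Brookfield, w=15) cum 280
⇒ x* = 7
y-coordinate, sorted with cumulative weight:
  y=1 (Ashton, w=120) cum 120
  y=5 (Calder, w=10) cum 130
  y=8 (Brookfield, w=15) cum 145  ← median
  y=11 (Fenton, w=75) cum 220
  y=13 (Denby, w=40) cum 260
  y=20 (Elwood, w=20) cum 280
⇒ y* = 8

(7, 8)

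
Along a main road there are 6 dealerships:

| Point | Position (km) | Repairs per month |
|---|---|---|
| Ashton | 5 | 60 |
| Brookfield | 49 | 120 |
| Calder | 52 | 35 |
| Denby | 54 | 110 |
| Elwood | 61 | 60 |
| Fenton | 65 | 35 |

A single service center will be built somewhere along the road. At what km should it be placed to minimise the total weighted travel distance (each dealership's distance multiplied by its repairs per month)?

x = 52

For a sum of weighted absolute distances on a line, the optimum is the weighted median (not the mean). Total weight W = 420; half-weight = 210.
Sort by position and accumulate weight:
  km 5 (Ashton, w=60) → cum 60
  km 49 (Brookfield, w=120) → cum 180
  km 52 (Calder, w=35) → cum 215  ≥ 210 → median here
  km 54 (Denby, w=110) → cum 325
  km 61 (Elwood, w=60) → cum 385
  km 65 (Fenton, w=35) → cum 420
Optimal location: km 52.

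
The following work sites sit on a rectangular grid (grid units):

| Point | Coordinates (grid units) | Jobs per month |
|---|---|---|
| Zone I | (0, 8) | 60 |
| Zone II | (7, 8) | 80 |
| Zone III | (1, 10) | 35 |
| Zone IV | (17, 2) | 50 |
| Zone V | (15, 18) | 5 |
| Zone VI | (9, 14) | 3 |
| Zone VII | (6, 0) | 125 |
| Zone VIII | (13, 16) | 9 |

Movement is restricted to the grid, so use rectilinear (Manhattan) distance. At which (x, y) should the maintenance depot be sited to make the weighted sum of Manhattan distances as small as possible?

Manhattan distance separates: Σwᵢ(|x−xᵢ|+|y−yᵢ|) = Σwᵢ|x−xᵢ| + Σwᵢ|y−yᵢ|, so x and y are optimised independently as 1-D weighted medians.
Total weight W = 367; half = 183.5.
x-coordinate, sorted with cumulative weight:
  x=0 (Zone I, w=60) cum 60
  x=1 (Zone III, w=35) cum 95
  x=6 (Zone VII, w=125) cum 220  ← median
  x=7 (Zone II, w=80) cum 300
  x=9 (Zone VI, w=3) cum 303
  x=13 (Zone VIII, w=9) cum 312
  x=15 (Zone V, w=5) cum 317
  x=17 (Zone IV, w=50) cum 367
⇒ x* = 6
y-coordinate, sorted with cumulative weight:
  y=0 (Zone VII, w=125) cum 125
  y=2 (Zone IV, w=50) cum 175
  y=8 (Zone I, w=60) cum 235  ← median
  y=8 (Zone II, w=80) cum 315
  y=10 (Zone III, w=35) cum 350
  y=14 (Zone VI, w=3) cum 353
  y=16 (Zone VIII, w=9) cum 362
  y=18 (Zone V, w=5) cum 367
⇒ y* = 8

(6, 8)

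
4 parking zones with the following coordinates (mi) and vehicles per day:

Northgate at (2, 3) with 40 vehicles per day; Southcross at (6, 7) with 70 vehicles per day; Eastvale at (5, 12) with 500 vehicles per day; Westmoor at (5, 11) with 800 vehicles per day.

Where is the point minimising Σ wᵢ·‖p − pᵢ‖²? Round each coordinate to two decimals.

(4.96, 10.93)

The minimiser of Σwᵢ‖p−pᵢ‖² is the weighted centroid p* = (Σwᵢpᵢ)/(Σwᵢ).
Σwᵢ = 1410.
Σwᵢxᵢ = 40·2 + 70·6 + 500·5 + 800·5 = 7000.
Σwᵢyᵢ = 40·3 + 70·7 + 500·12 + 800·11 = 15410.
x* = 7000/1410 = 4.96, y* = 15410/1410 = 10.93.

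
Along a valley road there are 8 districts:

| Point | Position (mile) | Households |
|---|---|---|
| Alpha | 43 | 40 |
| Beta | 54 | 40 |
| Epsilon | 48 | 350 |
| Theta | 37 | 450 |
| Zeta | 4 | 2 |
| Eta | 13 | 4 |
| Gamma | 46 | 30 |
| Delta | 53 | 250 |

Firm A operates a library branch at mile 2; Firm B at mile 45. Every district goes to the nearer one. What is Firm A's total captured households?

6

The indifferent point is the midpoint (2+45)/2 = 23.5; districts left of it (closer to Firm A at 2) go to Firm A, those right go to Firm B.
  Zeta at 4 (w=2) → Firm A
  Eta at 13 (w=4) → Firm A
  Theta at 37 (w=450) → Firm B
  Alpha at 43 (w=40) → Firm B
  Gamma at 46 (w=30) → Firm B
  Epsilon at 48 (w=350) → Firm B
  Delta at 53 (w=250) → Firm B
  Beta at 54 (w=40) → Firm B
Firm A captures 6; Firm B captures 1160.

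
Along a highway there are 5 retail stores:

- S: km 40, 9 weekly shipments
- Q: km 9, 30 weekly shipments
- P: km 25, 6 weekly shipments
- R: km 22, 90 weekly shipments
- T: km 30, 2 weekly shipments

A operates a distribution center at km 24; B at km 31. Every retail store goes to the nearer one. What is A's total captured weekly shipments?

The indifferent point is the midpoint (24+31)/2 = 27.5; retail stores left of it (closer to A at 24) go to A, those right go to B.
  Q at 9 (w=30) → A
  R at 22 (w=90) → A
  P at 25 (w=6) → A
  T at 30 (w=2) → B
  S at 40 (w=9) → B
A captures 126; B captures 11.

126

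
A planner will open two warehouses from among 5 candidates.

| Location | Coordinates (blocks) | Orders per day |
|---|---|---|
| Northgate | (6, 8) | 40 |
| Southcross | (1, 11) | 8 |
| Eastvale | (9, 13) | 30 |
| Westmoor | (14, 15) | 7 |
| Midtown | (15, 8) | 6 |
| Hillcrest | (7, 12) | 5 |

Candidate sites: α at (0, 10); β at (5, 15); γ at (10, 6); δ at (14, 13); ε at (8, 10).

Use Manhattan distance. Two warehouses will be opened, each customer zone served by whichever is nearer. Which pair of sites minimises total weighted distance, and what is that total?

{δ, ε}, total 409

Evaluate every pair (each demand assigned to the nearer of the two):
  {δ, ε}: total = 409
  {α, ε}: total = 442
  {β, ε}: total = 476
  {γ, ε}: total = 478
  {α, δ}: total = 576
  {γ, δ}: total = 592
  {β, δ}: total = 609
  {β, γ}: total = 614
  {α, γ}: total = 674
  {α, β}: total = 706
Best pair: {δ, ε} with total 409.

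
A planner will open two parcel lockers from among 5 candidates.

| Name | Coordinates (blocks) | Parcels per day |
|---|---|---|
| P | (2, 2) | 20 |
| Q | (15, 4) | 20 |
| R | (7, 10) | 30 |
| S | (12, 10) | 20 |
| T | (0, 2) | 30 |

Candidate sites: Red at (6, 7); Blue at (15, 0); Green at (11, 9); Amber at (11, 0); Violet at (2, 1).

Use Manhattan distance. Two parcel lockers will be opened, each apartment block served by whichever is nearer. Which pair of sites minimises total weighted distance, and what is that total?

Evaluate every pair (each demand assigned to the nearer of the two):
  {Green, Violet}: total = 480
  {Red, Violet}: total = 650
  {Red, Green}: total = 850
  {Blue, Violet}: total = 870
  {Red, Blue}: total = 890
  {Amber, Violet}: total = 910
  {Green, Amber}: total = 960
  {Red, Amber}: total = 970
  {Blue, Green}: total = 1080
  {Blue, Amber}: total = 1330
Best pair: {Green, Violet} with total 480.

{Green, Violet}, total 480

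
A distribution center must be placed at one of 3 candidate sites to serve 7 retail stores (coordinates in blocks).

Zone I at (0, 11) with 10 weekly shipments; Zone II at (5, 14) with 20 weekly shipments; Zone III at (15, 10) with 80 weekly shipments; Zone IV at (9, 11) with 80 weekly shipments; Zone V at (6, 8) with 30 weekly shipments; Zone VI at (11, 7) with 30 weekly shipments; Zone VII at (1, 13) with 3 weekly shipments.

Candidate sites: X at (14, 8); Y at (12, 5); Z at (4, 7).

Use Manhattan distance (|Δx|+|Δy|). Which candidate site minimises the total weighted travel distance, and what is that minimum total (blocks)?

Total weighted distance at each candidate:
  X (14, 8): total = 1764
  Y (12, 5): total = 2277
  Z (4, 7): total = 2407
Minimum is at X with total 1764 blocks.

X, total 1764 blocks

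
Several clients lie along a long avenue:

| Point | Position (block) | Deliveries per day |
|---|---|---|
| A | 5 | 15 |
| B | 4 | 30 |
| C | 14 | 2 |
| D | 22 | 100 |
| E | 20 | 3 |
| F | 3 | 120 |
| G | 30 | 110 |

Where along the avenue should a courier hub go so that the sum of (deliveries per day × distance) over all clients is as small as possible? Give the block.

x = 22

For a sum of weighted absolute distances on a line, the optimum is the weighted median (not the mean). Total weight W = 380; half-weight = 190.
Sort by position and accumulate weight:
  block 3 (F, w=120) → cum 120
  block 4 (B, w=30) → cum 150
  block 5 (A, w=15) → cum 165
  block 14 (C, w=2) → cum 167
  block 20 (E, w=3) → cum 170
  block 22 (D, w=100) → cum 270  ≥ 190 → median here
  block 30 (G, w=110) → cum 380
Optimal location: block 22.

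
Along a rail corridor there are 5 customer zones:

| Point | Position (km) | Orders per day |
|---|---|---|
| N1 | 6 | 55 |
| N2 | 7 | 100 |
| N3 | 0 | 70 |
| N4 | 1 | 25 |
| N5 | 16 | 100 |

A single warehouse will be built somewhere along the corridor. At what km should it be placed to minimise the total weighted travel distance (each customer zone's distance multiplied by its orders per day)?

x = 7

For a sum of weighted absolute distances on a line, the optimum is the weighted median (not the mean). Total weight W = 350; half-weight = 175.
Sort by position and accumulate weight:
  km 0 (N3, w=70) → cum 70
  km 1 (N4, w=25) → cum 95
  km 6 (N1, w=55) → cum 150
  km 7 (N2, w=100) → cum 250  ≥ 175 → median here
  km 16 (N5, w=100) → cum 350
Optimal location: km 7.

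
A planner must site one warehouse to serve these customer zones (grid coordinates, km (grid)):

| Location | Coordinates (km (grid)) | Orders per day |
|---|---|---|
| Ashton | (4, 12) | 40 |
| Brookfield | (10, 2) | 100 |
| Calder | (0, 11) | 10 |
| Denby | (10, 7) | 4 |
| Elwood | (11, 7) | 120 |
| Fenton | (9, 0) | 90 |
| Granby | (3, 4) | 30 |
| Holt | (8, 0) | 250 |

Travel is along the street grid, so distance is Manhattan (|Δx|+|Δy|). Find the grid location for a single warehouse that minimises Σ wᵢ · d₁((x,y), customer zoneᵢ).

Manhattan distance separates: Σwᵢ(|x−xᵢ|+|y−yᵢ|) = Σwᵢ|x−xᵢ| + Σwᵢ|y−yᵢ|, so x and y are optimised independently as 1-D weighted medians.
Total weight W = 644; half = 322.
x-coordinate, sorted with cumulative weight:
  x=0 (Calder, w=10) cum 10
  x=3 (Granby, w=30) cum 40
  x=4 (Ashton, w=40) cum 80
  x=8 (Holt, w=250) cum 330  ← median
  x=9 (Fenton, w=90) cum 420
  x=10 (Brookfield, w=100) cum 520
  x=10 (Denby, w=4) cum 524
  x=11 (Elwood, w=120) cum 644
⇒ x* = 8
y-coordinate, sorted with cumulative weight:
  y=0 (Fenton, w=90) cum 90
  y=0 (Holt, w=250) cum 340  ← median
  y=2 (Brookfield, w=100) cum 440
  y=4 (Granby, w=30) cum 470
  y=7 (Denby, w=4) cum 474
  y=7 (Elwood, w=120) cum 594
  y=11 (Calder, w=10) cum 604
  y=12 (Ashton, w=40) cum 644
⇒ y* = 0

(8, 0)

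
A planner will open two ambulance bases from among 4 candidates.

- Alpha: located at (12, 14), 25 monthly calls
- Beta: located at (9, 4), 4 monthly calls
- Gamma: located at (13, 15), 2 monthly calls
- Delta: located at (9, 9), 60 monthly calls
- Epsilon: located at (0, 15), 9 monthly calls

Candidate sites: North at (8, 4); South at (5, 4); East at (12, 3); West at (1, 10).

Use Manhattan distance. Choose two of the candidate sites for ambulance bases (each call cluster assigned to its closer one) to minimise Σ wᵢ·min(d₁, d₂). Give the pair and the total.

{North, West}, total 800

Evaluate every pair (each demand assigned to the nearer of the two):
  {North, West}: total = 800
  {North, East}: total = 836
  {North, South}: total = 890
  {East, West}: total = 911
  {South, East}: total = 1001
  {South, West}: total = 1019
Best pair: {North, West} with total 800.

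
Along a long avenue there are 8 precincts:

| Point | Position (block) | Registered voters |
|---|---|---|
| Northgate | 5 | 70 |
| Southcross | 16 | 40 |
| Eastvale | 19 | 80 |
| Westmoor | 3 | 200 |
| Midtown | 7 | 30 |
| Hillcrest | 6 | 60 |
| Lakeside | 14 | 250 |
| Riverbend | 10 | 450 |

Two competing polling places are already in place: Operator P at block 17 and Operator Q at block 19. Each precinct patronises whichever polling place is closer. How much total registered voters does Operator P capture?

1100

The indifferent point is the midpoint (17+19)/2 = 18; precincts left of it (closer to Operator P at 17) go to Operator P, those right go to Operator Q.
  Westmoor at 3 (w=200) → Operator P
  Northgate at 5 (w=70) → Operator P
  Hillcrest at 6 (w=60) → Operator P
  Midtown at 7 (w=30) → Operator P
  Riverbend at 10 (w=450) → Operator P
  Lakeside at 14 (w=250) → Operator P
  Southcross at 16 (w=40) → Operator P
  Eastvale at 19 (w=80) → Operator Q
Operator P captures 1100; Operator Q captures 80.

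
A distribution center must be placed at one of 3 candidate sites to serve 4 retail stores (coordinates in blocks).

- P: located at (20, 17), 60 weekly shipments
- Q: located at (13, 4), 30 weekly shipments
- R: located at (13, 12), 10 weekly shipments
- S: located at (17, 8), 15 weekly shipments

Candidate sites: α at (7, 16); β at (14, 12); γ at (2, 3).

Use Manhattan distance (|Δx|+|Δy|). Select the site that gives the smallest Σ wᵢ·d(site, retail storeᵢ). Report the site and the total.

β, total 1045 blocks

Total weighted distance at each candidate:
  α (7, 16): total = 1750
  β (14, 12): total = 1045
  γ (2, 3): total = 2780
Minimum is at β with total 1045 blocks.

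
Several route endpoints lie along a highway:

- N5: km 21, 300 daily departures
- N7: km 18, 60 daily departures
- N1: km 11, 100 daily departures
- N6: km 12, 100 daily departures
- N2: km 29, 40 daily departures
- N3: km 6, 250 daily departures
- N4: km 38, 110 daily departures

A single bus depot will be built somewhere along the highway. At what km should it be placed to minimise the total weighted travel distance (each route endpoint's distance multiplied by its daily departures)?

x = 18

For a sum of weighted absolute distances on a line, the optimum is the weighted median (not the mean). Total weight W = 960; half-weight = 480.
Sort by position and accumulate weight:
  km 6 (N3, w=250) → cum 250
  km 11 (N1, w=100) → cum 350
  km 12 (N6, w=100) → cum 450
  km 18 (N7, w=60) → cum 510  ≥ 480 → median here
  km 21 (N5, w=300) → cum 810
  km 29 (N2, w=40) → cum 850
  km 38 (N4, w=110) → cum 960
Optimal location: km 18.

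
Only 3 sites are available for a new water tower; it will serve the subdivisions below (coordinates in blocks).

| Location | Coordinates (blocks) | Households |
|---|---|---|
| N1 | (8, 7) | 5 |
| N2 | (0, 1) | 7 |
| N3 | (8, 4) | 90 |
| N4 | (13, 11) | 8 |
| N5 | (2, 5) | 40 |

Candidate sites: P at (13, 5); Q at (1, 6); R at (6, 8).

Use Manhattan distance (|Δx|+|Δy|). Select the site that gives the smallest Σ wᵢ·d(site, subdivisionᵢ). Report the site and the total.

R, total 1006 blocks

Total weighted distance at each candidate:
  P (13, 5): total = 1182
  Q (1, 6): total = 1108
  R (6, 8): total = 1006
Minimum is at R with total 1006 blocks.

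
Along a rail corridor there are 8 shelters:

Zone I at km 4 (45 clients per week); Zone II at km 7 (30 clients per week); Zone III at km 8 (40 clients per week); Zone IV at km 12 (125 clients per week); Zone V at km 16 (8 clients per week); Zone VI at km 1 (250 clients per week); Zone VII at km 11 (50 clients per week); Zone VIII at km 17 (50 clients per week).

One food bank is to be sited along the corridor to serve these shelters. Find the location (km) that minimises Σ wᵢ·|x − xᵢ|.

x = 7

For a sum of weighted absolute distances on a line, the optimum is the weighted median (not the mean). Total weight W = 598; half-weight = 299.
Sort by position and accumulate weight:
  km 1 (Zone VI, w=250) → cum 250
  km 4 (Zone I, w=45) → cum 295
  km 7 (Zone II, w=30) → cum 325  ≥ 299 → median here
  km 8 (Zone III, w=40) → cum 365
  km 11 (Zone VII, w=50) → cum 415
  km 12 (Zone IV, w=125) → cum 540
  km 16 (Zone V, w=8) → cum 548
  km 17 (Zone VIII, w=50) → cum 598
Optimal location: km 7.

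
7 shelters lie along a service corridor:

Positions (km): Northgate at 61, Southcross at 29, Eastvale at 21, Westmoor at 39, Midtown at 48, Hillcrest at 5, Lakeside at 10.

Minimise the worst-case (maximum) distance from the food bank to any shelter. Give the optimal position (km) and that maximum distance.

location 33, max distance 28

The 1-center on a line is the midpoint of the two extreme points: leftmost at 5, rightmost at 61.
Optimal location = (5 + 61)/2 = 33; maximum distance = (61 − 5)/2 = 28.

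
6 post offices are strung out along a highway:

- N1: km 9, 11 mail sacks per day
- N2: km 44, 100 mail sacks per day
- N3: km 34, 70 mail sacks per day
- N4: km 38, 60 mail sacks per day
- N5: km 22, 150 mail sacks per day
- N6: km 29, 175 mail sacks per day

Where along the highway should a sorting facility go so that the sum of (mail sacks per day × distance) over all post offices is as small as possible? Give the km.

For a sum of weighted absolute distances on a line, the optimum is the weighted median (not the mean). Total weight W = 566; half-weight = 283.
Sort by position and accumulate weight:
  km 9 (N1, w=11) → cum 11
  km 22 (N5, w=150) → cum 161
  km 29 (N6, w=175) → cum 336  ≥ 283 → median here
  km 34 (N3, w=70) → cum 406
  km 38 (N4, w=60) → cum 466
  km 44 (N2, w=100) → cum 566
Optimal location: km 29.

x = 29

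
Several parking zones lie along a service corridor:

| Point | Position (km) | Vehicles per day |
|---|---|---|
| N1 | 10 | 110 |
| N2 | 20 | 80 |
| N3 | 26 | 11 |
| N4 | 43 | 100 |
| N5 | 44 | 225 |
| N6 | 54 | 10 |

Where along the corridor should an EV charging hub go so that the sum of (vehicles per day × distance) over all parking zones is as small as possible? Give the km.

For a sum of weighted absolute distances on a line, the optimum is the weighted median (not the mean). Total weight W = 536; half-weight = 268.
Sort by position and accumulate weight:
  km 10 (N1, w=110) → cum 110
  km 20 (N2, w=80) → cum 190
  km 26 (N3, w=11) → cum 201
  km 43 (N4, w=100) → cum 301  ≥ 268 → median here
  km 44 (N5, w=225) → cum 526
  km 54 (N6, w=10) → cum 536
Optimal location: km 43.

x = 43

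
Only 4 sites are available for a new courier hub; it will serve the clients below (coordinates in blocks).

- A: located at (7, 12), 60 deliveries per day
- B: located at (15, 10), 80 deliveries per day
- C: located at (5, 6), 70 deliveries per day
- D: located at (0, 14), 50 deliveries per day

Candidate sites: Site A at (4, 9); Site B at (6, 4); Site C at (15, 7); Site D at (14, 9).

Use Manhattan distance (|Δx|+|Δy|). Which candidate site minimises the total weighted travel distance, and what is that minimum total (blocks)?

Total weighted distance at each candidate:
  Site A (4, 9): total = 2050
  Site B (6, 4): total = 2750
  Site C (15, 7): total = 2890
  Site D (14, 9): total = 2550
Minimum is at Site A with total 2050 blocks.

Site A, total 2050 blocks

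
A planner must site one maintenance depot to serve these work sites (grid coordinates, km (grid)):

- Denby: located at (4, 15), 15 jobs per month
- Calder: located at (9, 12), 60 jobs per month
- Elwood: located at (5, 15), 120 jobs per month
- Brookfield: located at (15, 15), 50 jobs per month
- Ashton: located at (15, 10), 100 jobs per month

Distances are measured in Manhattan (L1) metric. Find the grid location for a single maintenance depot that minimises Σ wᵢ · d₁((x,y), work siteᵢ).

(9, 15)

Manhattan distance separates: Σwᵢ(|x−xᵢ|+|y−yᵢ|) = Σwᵢ|x−xᵢ| + Σwᵢ|y−yᵢ|, so x and y are optimised independently as 1-D weighted medians.
Total weight W = 345; half = 172.5.
x-coordinate, sorted with cumulative weight:
  x=4 (Denby, w=15) cum 15
  x=5 (Elwood, w=120) cum 135
  x=9 (Calder, w=60) cum 195  ← median
  x=15 (Brookfield, w=50) cum 245
  x=15 (Ashton, w=100) cum 345
⇒ x* = 9
y-coordinate, sorted with cumulative weight:
  y=10 (Ashton, w=100) cum 100
  y=12 (Calder, w=60) cum 160
  y=15 (Denby, w=15) cum 175  ← median
  y=15 (Elwood, w=120) cum 295
  y=15 (Brookfield, w=50) cum 345
⇒ y* = 15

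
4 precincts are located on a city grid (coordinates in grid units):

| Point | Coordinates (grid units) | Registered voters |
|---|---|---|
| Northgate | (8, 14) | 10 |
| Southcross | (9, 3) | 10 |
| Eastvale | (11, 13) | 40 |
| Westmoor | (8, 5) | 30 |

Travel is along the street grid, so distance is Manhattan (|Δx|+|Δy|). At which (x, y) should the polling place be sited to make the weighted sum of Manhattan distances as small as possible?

(9, 13)

Manhattan distance separates: Σwᵢ(|x−xᵢ|+|y−yᵢ|) = Σwᵢ|x−xᵢ| + Σwᵢ|y−yᵢ|, so x and y are optimised independently as 1-D weighted medians.
Total weight W = 90; half = 45.
x-coordinate, sorted with cumulative weight:
  x=8 (Northgate, w=10) cum 10
  x=8 (Westmoor, w=30) cum 40
  x=9 (Southcross, w=10) cum 50  ← median
  x=11 (Eastvale, w=40) cum 90
⇒ x* = 9
y-coordinate, sorted with cumulative weight:
  y=3 (Southcross, w=10) cum 10
  y=5 (Westmoor, w=30) cum 40
  y=13 (Eastvale, w=40) cum 80  ← median
  y=14 (Northgate, w=10) cum 90
⇒ y* = 13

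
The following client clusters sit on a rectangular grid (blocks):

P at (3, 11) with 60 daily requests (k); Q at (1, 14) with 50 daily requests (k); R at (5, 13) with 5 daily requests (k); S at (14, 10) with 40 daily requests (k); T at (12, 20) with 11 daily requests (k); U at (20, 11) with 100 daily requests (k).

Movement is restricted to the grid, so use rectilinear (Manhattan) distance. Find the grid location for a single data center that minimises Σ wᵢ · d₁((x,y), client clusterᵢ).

Manhattan distance separates: Σwᵢ(|x−xᵢ|+|y−yᵢ|) = Σwᵢ|x−xᵢ| + Σwᵢ|y−yᵢ|, so x and y are optimised independently as 1-D weighted medians.
Total weight W = 266; half = 133.
x-coordinate, sorted with cumulative weight:
  x=1 (Q, w=50) cum 50
  x=3 (P, w=60) cum 110
  x=5 (R, w=5) cum 115
  x=12 (T, w=11) cum 126
  x=14 (S, w=40) cum 166  ← median
  x=20 (U, w=100) cum 266
⇒ x* = 14
y-coordinate, sorted with cumulative weight:
  y=10 (S, w=40) cum 40
  y=11 (P, w=60) cum 100
  y=11 (U, w=100) cum 200  ← median
  y=13 (R, w=5) cum 205
  y=14 (Q, w=50) cum 255
  y=20 (T, w=11) cum 266
⇒ y* = 11

(14, 11)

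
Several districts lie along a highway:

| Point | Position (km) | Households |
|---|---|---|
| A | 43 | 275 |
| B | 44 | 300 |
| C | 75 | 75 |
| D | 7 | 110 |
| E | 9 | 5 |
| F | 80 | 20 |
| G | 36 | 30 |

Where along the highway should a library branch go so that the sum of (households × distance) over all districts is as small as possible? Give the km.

x = 43

For a sum of weighted absolute distances on a line, the optimum is the weighted median (not the mean). Total weight W = 815; half-weight = 407.5.
Sort by position and accumulate weight:
  km 7 (D, w=110) → cum 110
  km 9 (E, w=5) → cum 115
  km 36 (G, w=30) → cum 145
  km 43 (A, w=275) → cum 420  ≥ 407.5 → median here
  km 44 (B, w=300) → cum 720
  km 75 (C, w=75) → cum 795
  km 80 (F, w=20) → cum 815
Optimal location: km 43.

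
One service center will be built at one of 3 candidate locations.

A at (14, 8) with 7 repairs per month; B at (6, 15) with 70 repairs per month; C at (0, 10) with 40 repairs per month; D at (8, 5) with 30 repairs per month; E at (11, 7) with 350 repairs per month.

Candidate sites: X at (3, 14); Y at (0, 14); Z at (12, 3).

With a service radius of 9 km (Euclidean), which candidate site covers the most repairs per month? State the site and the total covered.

Z, covering 387

Coverage radius r = 9 km; a point is covered iff (Δx)²+(Δy)² ≤ 9² = 81.
  X (3, 14): covers {B, C} → 110
  Y (0, 14): covers {B, C} → 110
  Z (12, 3): covers {A, D, E} → 387
Maximum coverage at Z: 387 repairs per month.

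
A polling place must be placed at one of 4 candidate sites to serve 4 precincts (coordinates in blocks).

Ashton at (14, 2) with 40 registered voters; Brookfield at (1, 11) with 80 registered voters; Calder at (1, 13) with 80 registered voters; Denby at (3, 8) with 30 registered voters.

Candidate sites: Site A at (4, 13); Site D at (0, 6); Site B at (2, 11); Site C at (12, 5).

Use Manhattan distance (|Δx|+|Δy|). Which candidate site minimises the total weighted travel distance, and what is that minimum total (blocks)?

Site B, total 1280 blocks

Total weighted distance at each candidate:
  Site A (4, 13): total = 1660
  Site D (0, 6): total = 1990
  Site B (2, 11): total = 1280
  Site C (12, 5): total = 3440
Minimum is at Site B with total 1280 blocks.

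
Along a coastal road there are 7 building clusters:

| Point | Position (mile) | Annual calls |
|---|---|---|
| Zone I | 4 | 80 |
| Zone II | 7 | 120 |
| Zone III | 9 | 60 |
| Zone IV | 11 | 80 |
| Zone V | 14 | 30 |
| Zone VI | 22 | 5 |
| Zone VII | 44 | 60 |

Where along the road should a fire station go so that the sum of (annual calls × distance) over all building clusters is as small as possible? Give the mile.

For a sum of weighted absolute distances on a line, the optimum is the weighted median (not the mean). Total weight W = 435; half-weight = 217.5.
Sort by position and accumulate weight:
  mile 4 (Zone I, w=80) → cum 80
  mile 7 (Zone II, w=120) → cum 200
  mile 9 (Zone III, w=60) → cum 260  ≥ 217.5 → median here
  mile 11 (Zone IV, w=80) → cum 340
  mile 14 (Zone V, w=30) → cum 370
  mile 22 (Zone VI, w=5) → cum 375
  mile 44 (Zone VII, w=60) → cum 435
Optimal location: mile 9.

x = 9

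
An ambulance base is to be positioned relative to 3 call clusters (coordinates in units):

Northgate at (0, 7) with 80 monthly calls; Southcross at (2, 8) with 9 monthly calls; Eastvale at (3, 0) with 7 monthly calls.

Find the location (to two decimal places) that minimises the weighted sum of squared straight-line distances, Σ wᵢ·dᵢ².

(0.41, 6.58)

The minimiser of Σwᵢ‖p−pᵢ‖² is the weighted centroid p* = (Σwᵢpᵢ)/(Σwᵢ).
Σwᵢ = 96.
Σwᵢxᵢ = 80·0 + 9·2 + 7·3 = 39.
Σwᵢyᵢ = 80·7 + 9·8 + 7·0 = 632.
x* = 39/96 = 0.41, y* = 632/96 = 6.58.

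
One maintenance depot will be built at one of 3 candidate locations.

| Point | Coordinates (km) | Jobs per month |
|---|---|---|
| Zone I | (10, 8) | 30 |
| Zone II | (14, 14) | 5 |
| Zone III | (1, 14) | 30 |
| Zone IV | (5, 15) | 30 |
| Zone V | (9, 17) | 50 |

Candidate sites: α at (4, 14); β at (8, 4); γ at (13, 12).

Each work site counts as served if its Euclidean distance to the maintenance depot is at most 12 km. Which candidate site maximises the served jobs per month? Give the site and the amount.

α, covering 145

Coverage radius r = 12 km; a point is covered iff (Δx)²+(Δy)² ≤ 12² = 144.
  α (4, 14): covers {Zone I, Zone II, Zone III, Zone IV, Zone V} → 145
  β (8, 4): covers {Zone I, Zone II, Zone IV} → 65
  γ (13, 12): covers {Zone I, Zone II, Zone IV, Zone V} → 115
Maximum coverage at α: 145 jobs per month.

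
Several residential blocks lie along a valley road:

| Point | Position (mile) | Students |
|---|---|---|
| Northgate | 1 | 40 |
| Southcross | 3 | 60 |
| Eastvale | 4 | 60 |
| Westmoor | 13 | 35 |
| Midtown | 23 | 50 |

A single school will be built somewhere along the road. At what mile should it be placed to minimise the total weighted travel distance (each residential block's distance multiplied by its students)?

For a sum of weighted absolute distances on a line, the optimum is the weighted median (not the mean). Total weight W = 245; half-weight = 122.5.
Sort by position and accumulate weight:
  mile 1 (Northgate, w=40) → cum 40
  mile 3 (Southcross, w=60) → cum 100
  mile 4 (Eastvale, w=60) → cum 160  ≥ 122.5 → median here
  mile 13 (Westmoor, w=35) → cum 195
  mile 23 (Midtown, w=50) → cum 245
Optimal location: mile 4.

x = 4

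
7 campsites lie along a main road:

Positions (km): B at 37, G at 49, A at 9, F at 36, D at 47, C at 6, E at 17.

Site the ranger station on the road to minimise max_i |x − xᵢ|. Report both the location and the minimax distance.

location 27.5, max distance 21.5

The 1-center on a line is the midpoint of the two extreme points: leftmost at 6, rightmost at 49.
Optimal location = (6 + 49)/2 = 27.5; maximum distance = (49 − 6)/2 = 21.5.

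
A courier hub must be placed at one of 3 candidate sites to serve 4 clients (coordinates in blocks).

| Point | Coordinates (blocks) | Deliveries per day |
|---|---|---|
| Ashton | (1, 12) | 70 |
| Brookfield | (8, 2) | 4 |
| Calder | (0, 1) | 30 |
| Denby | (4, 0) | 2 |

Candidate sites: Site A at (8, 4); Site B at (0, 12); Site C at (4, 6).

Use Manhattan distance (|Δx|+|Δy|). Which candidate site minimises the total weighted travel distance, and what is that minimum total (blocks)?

Total weighted distance at each candidate:
  Site A (8, 4): total = 1404
  Site B (0, 12): total = 504
  Site C (4, 6): total = 944
Minimum is at Site B with total 504 blocks.

Site B, total 504 blocks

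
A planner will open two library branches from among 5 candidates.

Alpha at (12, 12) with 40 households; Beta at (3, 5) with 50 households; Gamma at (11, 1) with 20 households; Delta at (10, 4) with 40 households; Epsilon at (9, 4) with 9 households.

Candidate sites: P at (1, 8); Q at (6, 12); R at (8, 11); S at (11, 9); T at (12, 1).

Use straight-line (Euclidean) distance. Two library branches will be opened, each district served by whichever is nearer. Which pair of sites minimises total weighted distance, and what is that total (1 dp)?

{P, S}, total 719.2

Evaluate every pair (each demand assigned to the nearer of the two):
  {P, S}: total = 719.2
  {R, T}: total = 757.8
  {S, T}: total = 776.1
  {P, T}: total = 822.7
  {Q, T}: total = 823.2
  {P, R}: total = 908.9
  {Q, S}: total = 919.7
  {R, S}: total = 929.4
  {P, Q}: total = 1096.6
  {Q, R}: total = 1109.4
Best pair: {P, S} with total 719.2.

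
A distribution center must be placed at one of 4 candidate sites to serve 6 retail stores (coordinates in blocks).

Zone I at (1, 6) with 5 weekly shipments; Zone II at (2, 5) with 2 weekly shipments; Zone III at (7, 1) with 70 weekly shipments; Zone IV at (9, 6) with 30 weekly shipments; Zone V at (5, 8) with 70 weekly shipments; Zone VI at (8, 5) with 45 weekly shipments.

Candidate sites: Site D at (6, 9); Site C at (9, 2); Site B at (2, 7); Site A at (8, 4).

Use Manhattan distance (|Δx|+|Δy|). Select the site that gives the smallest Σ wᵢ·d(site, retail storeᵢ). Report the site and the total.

Site A, total 964 blocks

Total weighted distance at each candidate:
  Site D (6, 9): total = 1276
  Site C (9, 2): total = 1290
  Site B (2, 7): total = 1664
  Site A (8, 4): total = 964
Minimum is at Site A with total 964 blocks.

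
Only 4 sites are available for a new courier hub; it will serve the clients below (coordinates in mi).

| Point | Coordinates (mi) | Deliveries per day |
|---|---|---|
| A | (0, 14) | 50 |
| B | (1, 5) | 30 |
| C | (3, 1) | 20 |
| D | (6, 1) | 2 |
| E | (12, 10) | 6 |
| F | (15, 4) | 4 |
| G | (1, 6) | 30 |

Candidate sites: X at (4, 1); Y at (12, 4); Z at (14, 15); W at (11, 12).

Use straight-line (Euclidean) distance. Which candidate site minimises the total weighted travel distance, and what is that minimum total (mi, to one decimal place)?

Total weighted distance at each candidate:
  X (4, 1): total = 1146.9
  Y (12, 4): total = 1698.9
  Z (14, 15): total = 2133.0
  W (11, 12): total = 1620.5
Minimum is at X with total 1146.9 mi.

X, total 1146.9 mi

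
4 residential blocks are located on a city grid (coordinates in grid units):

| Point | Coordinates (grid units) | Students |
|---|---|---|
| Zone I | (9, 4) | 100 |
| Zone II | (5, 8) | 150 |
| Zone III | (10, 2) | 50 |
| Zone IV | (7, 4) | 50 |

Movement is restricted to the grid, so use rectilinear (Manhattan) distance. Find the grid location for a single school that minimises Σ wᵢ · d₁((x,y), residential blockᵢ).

Manhattan distance separates: Σwᵢ(|x−xᵢ|+|y−yᵢ|) = Σwᵢ|x−xᵢ| + Σwᵢ|y−yᵢ|, so x and y are optimised independently as 1-D weighted medians.
Total weight W = 350; half = 175.
x-coordinate, sorted with cumulative weight:
  x=5 (Zone II, w=150) cum 150
  x=7 (Zone IV, w=50) cum 200  ← median
  x=9 (Zone I, w=100) cum 300
  x=10 (Zone III, w=50) cum 350
⇒ x* = 7
y-coordinate, sorted with cumulative weight:
  y=2 (Zone III, w=50) cum 50
  y=4 (Zone I, w=100) cum 150
  y=4 (Zone IV, w=50) cum 200  ← median
  y=8 (Zone II, w=150) cum 350
⇒ y* = 4

(7, 4)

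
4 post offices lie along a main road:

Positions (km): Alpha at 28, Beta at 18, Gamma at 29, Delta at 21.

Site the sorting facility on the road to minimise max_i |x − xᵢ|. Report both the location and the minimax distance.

The 1-center on a line is the midpoint of the two extreme points: leftmost at 18, rightmost at 29.
Optimal location = (18 + 29)/2 = 23.5; maximum distance = (29 − 18)/2 = 5.5.

location 23.5, max distance 5.5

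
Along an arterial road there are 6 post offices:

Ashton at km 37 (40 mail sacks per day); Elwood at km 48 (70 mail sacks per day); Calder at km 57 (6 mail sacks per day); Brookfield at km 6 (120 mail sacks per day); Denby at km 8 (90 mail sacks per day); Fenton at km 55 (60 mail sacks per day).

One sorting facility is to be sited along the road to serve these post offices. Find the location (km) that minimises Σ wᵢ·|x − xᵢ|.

For a sum of weighted absolute distances on a line, the optimum is the weighted median (not the mean). Total weight W = 386; half-weight = 193.
Sort by position and accumulate weight:
  km 6 (Brookfield, w=120) → cum 120
  km 8 (Denby, w=90) → cum 210  ≥ 193 → median here
  km 37 (Ashton, w=40) → cum 250
  km 48 (Elwood, w=70) → cum 320
  km 55 (Fenton, w=60) → cum 380
  km 57 (Calder, w=6) → cum 386
Optimal location: km 8.

x = 8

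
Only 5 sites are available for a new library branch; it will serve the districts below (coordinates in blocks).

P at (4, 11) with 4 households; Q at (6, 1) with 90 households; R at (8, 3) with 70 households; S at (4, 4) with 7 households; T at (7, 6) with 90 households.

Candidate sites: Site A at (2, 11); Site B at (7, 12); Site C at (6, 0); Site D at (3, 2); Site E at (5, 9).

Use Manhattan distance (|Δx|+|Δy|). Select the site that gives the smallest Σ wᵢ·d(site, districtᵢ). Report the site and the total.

Site C, total 1164 blocks

Total weighted distance at each candidate:
  Site A (2, 11): total = 3211
  Site B (7, 12): total = 2413
  Site C (6, 0): total = 1164
  Site D (3, 2): total = 1561
  Site E (5, 9): total = 1944
Minimum is at Site C with total 1164 blocks.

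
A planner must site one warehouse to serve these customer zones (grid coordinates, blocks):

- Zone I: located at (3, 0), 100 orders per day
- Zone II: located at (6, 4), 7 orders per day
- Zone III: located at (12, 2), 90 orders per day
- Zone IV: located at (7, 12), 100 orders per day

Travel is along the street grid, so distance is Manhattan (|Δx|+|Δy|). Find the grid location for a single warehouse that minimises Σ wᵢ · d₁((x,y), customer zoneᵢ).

(7, 2)

Manhattan distance separates: Σwᵢ(|x−xᵢ|+|y−yᵢ|) = Σwᵢ|x−xᵢ| + Σwᵢ|y−yᵢ|, so x and y are optimised independently as 1-D weighted medians.
Total weight W = 297; half = 148.5.
x-coordinate, sorted with cumulative weight:
  x=3 (Zone I, w=100) cum 100
  x=6 (Zone II, w=7) cum 107
  x=7 (Zone IV, w=100) cum 207  ← median
  x=12 (Zone III, w=90) cum 297
⇒ x* = 7
y-coordinate, sorted with cumulative weight:
  y=0 (Zone I, w=100) cum 100
  y=2 (Zone III, w=90) cum 190  ← median
  y=4 (Zone II, w=7) cum 197
  y=12 (Zone IV, w=100) cum 297
⇒ y* = 2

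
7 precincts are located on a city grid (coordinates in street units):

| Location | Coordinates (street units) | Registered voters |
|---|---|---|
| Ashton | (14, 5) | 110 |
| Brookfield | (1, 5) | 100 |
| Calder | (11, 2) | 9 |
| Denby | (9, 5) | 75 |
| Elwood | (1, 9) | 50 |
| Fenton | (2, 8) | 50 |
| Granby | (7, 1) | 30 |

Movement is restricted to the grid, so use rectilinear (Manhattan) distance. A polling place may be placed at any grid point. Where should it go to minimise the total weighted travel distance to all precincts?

Manhattan distance separates: Σwᵢ(|x−xᵢ|+|y−yᵢ|) = Σwᵢ|x−xᵢ| + Σwᵢ|y−yᵢ|, so x and y are optimised independently as 1-D weighted medians.
Total weight W = 424; half = 212.
x-coordinate, sorted with cumulative weight:
  x=1 (Brookfield, w=100) cum 100
  x=1 (Elwood, w=50) cum 150
  x=2 (Fenton, w=50) cum 200
  x=7 (Granby, w=30) cum 230  ← median
  x=9 (Denby, w=75) cum 305
  x=11 (Calder, w=9) cum 314
  x=14 (Ashton, w=110) cum 424
⇒ x* = 7
y-coordinate, sorted with cumulative weight:
  y=1 (Granby, w=30) cum 30
  y=2 (Calder, w=9) cum 39
  y=5 (Ashton, w=110) cum 149
  y=5 (Brookfield, w=100) cum 249  ← median
  y=5 (Denby, w=75) cum 324
  y=8 (Fenton, w=50) cum 374
  y=9 (Elwood, w=50) cum 424
⇒ y* = 5

(7, 5)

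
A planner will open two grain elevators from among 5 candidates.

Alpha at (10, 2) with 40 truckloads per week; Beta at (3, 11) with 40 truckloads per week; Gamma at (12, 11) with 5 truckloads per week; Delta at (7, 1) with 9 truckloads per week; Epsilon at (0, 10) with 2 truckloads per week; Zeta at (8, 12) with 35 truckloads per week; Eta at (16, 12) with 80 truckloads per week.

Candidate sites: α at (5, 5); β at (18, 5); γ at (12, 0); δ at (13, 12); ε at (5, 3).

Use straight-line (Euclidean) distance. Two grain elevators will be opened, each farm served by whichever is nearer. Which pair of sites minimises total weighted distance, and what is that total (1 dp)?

{α, δ}, total 962.7

Evaluate every pair (each demand assigned to the nearer of the two):
  {α, δ}: total = 962.7
  {δ, ε}: total = 998.5
  {γ, δ}: total = 1009.4
  {β, δ}: total = 1297.5
  {α, β}: total = 1432.0
  {β, ε}: total = 1533.3
  {α, γ}: total = 1745.1
  {β, γ}: total = 1810.8
  {α, ε}: total = 1852.3
  {γ, ε}: total = 1882.8
Best pair: {α, δ} with total 962.7.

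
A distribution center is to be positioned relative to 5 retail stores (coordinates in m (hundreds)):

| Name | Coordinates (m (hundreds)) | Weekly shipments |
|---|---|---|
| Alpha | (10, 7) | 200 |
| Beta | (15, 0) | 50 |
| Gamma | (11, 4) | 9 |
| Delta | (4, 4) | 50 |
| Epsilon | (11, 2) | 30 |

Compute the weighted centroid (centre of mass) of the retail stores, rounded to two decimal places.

The minimiser of Σwᵢ‖p−pᵢ‖² is the weighted centroid p* = (Σwᵢpᵢ)/(Σwᵢ).
Σwᵢ = 339.
Σwᵢxᵢ = 200·10 + 50·15 + 9·11 + 50·4 + 30·11 = 3379.
Σwᵢyᵢ = 200·7 + 50·0 + 9·4 + 50·4 + 30·2 = 1696.
x* = 3379/339 = 9.97, y* = 1696/339 = 5.00.

(9.97, 5.00)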